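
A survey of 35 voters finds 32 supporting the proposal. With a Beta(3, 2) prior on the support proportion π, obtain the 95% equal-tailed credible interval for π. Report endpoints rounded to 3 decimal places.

Posterior: Beta(3+32, 2+3) = Beta(35, 5).
Equal-tailed 95% interval: the 0.025 and 0.975 quantiles of Beta(35, 5).
Posterior mean ≈ 0.875, SD ≈ 0.052; a Normal approximation gives roughly [0.774, 0.976].
Exact: F⁻¹(0.025) = 0.758; F⁻¹(0.975) = 0.957.

[0.758, 0.957]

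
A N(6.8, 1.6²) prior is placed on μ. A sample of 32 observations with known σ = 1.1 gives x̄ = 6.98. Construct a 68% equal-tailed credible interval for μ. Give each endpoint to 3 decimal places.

[6.785, 7.169]

Posterior precision = 1/1.6² + 32/1.1² = 0.3906 + 26.4463 = 26.8369, so posterior SD = 0.1930.
Posterior mean = (6.8/1.6² + 32·6.98/1.1²) / 26.8369 = 6.9774.
Interval: 6.9774 ± 0.994 × 0.1930 → [6.785, 7.169].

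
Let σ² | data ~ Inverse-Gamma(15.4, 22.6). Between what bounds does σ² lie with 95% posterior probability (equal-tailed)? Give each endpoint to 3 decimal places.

[0.942, 2.599]

Inverse-Gamma(15.4, 22.6) quantiles: F⁻¹(0.025) and F⁻¹(0.975).
Equivalently, 1/σ² ~ Gamma(15.4, rate = 22.6); invert its 0.975 and 0.025 quantiles.
Posterior mean ≈ 1.569, SD ≈ 0.429; a Normal approximation gives roughly [0.729, 2.410].
Exact: lower = 0.942; upper = 2.599.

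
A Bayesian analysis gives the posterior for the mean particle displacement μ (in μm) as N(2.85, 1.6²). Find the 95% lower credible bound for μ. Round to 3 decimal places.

0.218

Need L with P(μ ≥ L) = 0.95: L = 2.85 − z_{0.05}·1.6.
z = 1.645; L = 2.85 − 1.645 × 1.6 = 0.218.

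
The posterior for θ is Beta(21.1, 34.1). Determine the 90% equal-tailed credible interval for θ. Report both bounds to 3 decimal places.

[0.278, 0.491]

Posterior: Beta(21.1, 34.1).
Equal-tailed 90% interval: the 0.05 and 0.95 quantiles of Beta(21.1, 34.1).
Posterior mean ≈ 0.382, SD ≈ 0.065; a Normal approximation gives roughly [0.276, 0.489].
Exact: F⁻¹(0.05) = 0.278; F⁻¹(0.95) = 0.491.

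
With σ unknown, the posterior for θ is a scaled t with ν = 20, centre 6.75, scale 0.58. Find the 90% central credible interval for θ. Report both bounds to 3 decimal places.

[5.750, 7.750]

The t_20 distribution is symmetric; the 90% interval is 6.75 ± t·0.58 with t_{0.95,20} = 1.725.
Half-width: 1.725 × 0.58 = 1.000.
6.75 − 1.000 = 5.750; 6.75 + 1.000 = 7.750.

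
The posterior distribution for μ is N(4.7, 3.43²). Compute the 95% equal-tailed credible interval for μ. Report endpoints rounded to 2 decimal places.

The posterior is symmetric, so the 95% equal-tailed interval is μ = 4.7 ± z·3.43 with z = 1.960.
Half-width: 1.960 × 3.43 = 6.72.
4.7 − 6.72 = -2.02; 4.7 + 6.72 = 11.42.

[-2.02, 11.42]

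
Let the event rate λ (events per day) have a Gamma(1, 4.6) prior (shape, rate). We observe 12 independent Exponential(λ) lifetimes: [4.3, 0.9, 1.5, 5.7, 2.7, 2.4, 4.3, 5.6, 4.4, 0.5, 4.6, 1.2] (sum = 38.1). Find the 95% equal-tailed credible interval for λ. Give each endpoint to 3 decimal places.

[0.162, 0.491]

Posterior: Gamma(1+12, 4.6+38.1) = Gamma(13, 42.7) (shape, rate).
Equal-tailed 95% interval: Gamma(13, 42.7) quantiles at 0.025 and 0.975.
Posterior mean ≈ 0.304, SD ≈ 0.084; a Normal approximation gives roughly [0.139, 0.470].
Exact: lower = 0.162; upper = 0.491.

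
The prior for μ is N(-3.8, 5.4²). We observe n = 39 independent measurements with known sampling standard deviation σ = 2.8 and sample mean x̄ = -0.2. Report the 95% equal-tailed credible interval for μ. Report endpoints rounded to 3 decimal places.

Posterior precision = 1/5.4² + 39/2.8² = 0.0343 + 4.9745 = 5.0088, so posterior SD = 0.4468.
Posterior mean = (-3.8/5.4² + 39·-0.2/2.8²) / 5.0088 = -0.2246.
Interval: -0.2246 ± 1.960 × 0.4468 → [-1.100, 0.651].

[-1.100, 0.651]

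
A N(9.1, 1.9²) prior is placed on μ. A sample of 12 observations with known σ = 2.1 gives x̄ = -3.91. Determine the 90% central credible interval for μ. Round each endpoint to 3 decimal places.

[-3.658, -1.758]

Posterior precision = 1/1.9² + 12/2.1² = 0.2770 + 2.7211 = 2.9981, so posterior SD = 0.5775.
Posterior mean = (9.1/1.9² + 12·-3.91/2.1²) / 2.9981 = -2.7079.
Interval: -2.7079 ± 1.645 × 0.5775 → [-3.658, -1.758].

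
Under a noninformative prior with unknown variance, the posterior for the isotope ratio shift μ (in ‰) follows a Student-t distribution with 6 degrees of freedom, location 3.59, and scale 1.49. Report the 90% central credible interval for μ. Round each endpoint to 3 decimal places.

The t_6 distribution is symmetric; the 90% interval is 3.59 ± t·1.49 with t_{0.95,6} = 1.943.
Half-width: 1.943 × 1.49 = 2.895.
3.59 − 2.895 = 0.695; 3.59 + 2.895 = 6.485.

[0.695, 6.485]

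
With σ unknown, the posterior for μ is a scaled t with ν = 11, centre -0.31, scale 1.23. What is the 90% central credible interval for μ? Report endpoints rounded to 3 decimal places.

[-2.519, 1.899]

The t_11 distribution is symmetric; the 90% interval is -0.31 ± t·1.23 with t_{0.95,11} = 1.796.
Half-width: 1.796 × 1.23 = 2.209.
-0.31 − 2.209 = -2.519; -0.31 + 2.209 = 1.899.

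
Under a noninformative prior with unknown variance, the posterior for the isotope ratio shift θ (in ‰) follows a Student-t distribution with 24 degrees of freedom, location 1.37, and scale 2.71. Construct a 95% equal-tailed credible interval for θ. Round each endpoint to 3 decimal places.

The t_24 distribution is symmetric; the 95% interval is 1.37 ± t·2.71 with t_{0.975,24} = 2.064.
Half-width: 2.064 × 2.71 = 5.593.
1.37 − 5.593 = -4.223; 1.37 + 5.593 = 6.963.

[-4.223, 6.963]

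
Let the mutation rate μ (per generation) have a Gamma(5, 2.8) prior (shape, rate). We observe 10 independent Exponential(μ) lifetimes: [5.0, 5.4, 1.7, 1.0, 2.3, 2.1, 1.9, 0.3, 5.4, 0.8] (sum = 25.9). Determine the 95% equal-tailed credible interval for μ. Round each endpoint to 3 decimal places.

Posterior: Gamma(5+10, 2.8+25.9) = Gamma(15, 28.7) (shape, rate).
Equal-tailed 95% interval: Gamma(15, 28.7) quantiles at 0.025 and 0.975.
Posterior mean ≈ 0.523, SD ≈ 0.135; a Normal approximation gives roughly [0.258, 0.787].
Exact: lower = 0.293; upper = 0.818.

[0.293, 0.818]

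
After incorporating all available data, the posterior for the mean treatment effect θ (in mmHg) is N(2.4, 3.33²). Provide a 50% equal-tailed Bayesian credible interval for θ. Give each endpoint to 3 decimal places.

[0.154, 4.646]

The posterior is symmetric, so the 50% equal-tailed interval is θ = 2.4 ± z·3.33 with z = 0.674.
Half-width: 0.674 × 3.33 = 2.246.
2.4 − 2.246 = 0.154; 2.4 + 2.246 = 4.646.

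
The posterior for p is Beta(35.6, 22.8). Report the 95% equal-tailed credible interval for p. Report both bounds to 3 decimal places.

[0.482, 0.730]

Posterior: Beta(35.6, 22.8).
Equal-tailed 95% interval: the 0.025 and 0.975 quantiles of Beta(35.6, 22.8).
Posterior mean ≈ 0.610, SD ≈ 0.063; a Normal approximation gives roughly [0.486, 0.734].
Exact: F⁻¹(0.025) = 0.482; F⁻¹(0.975) = 0.730.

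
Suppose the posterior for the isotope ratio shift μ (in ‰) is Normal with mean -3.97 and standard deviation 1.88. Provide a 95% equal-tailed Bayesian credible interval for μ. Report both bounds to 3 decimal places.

[-7.655, -0.285]

The posterior is symmetric, so the 95% equal-tailed interval is μ = -3.97 ± z·1.88 with z = 1.960.
Half-width: 1.960 × 1.88 = 3.685.
-3.97 − 3.685 = -7.655; -3.97 + 3.685 = -0.285.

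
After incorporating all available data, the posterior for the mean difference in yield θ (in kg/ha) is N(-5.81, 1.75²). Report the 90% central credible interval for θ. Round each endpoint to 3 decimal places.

[-8.688, -2.932]

The posterior is symmetric, so the 90% equal-tailed interval is θ = -5.81 ± z·1.75 with z = 1.645.
Half-width: 1.645 × 1.75 = 2.878.
-5.81 − 2.878 = -8.688; -5.81 + 2.878 = -2.932.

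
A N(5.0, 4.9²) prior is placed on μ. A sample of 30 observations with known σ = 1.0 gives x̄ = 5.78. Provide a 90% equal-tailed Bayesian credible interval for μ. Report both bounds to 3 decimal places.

Posterior precision = 1/4.9² + 30/1.0² = 0.0416 + 30.0000 = 30.0416, so posterior SD = 0.1824.
Posterior mean = (5.0/4.9² + 30·5.78/1.0²) / 30.0416 = 5.7789.
Interval: 5.7789 ± 1.645 × 0.1824 → [5.479, 6.079].

[5.479, 6.079]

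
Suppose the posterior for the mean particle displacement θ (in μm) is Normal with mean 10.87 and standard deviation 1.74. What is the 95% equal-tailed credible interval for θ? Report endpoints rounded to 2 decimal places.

The posterior is symmetric, so the 95% equal-tailed interval is θ = 10.87 ± z·1.74 with z = 1.960.
Half-width: 1.960 × 1.74 = 3.41.
10.87 − 3.41 = 7.46; 10.87 + 3.41 = 14.28.

[7.46, 14.28]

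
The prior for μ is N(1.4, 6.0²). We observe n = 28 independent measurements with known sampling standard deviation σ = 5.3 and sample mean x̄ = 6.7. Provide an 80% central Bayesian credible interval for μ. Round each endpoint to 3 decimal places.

[5.290, 7.822]

Posterior precision = 1/6.0² + 28/5.3² = 0.0278 + 0.9968 = 1.0246, so posterior SD = 0.9879.
Posterior mean = (1.4/6.0² + 28·6.7/5.3²) / 1.0246 = 6.5563.
Interval: 6.5563 ± 1.282 × 0.9879 → [5.290, 7.822].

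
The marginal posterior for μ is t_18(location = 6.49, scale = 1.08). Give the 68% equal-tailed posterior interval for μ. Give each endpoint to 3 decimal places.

The t_18 distribution is symmetric; the 68% interval is 6.49 ± t·1.08 with t_{0.84,18} = 1.023.
Half-width: 1.023 × 1.08 = 1.105.
6.49 − 1.105 = 5.385; 6.49 + 1.105 = 7.595.

[5.385, 7.595]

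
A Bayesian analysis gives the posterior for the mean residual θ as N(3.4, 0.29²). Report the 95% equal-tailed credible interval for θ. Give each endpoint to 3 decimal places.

The posterior is symmetric, so the 95% equal-tailed interval is θ = 3.4 ± z·0.29 with z = 1.960.
Half-width: 1.960 × 0.29 = 0.568.
3.4 − 0.568 = 2.832; 3.4 + 0.568 = 3.968.

[2.832, 3.968]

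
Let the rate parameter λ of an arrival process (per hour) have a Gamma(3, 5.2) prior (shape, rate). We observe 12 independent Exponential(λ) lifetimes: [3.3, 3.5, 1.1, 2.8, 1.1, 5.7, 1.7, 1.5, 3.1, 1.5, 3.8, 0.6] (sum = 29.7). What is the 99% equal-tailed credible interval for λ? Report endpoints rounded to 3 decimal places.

Posterior: Gamma(3+12, 5.2+29.7) = Gamma(15, 34.9) (shape, rate).
Equal-tailed 99% interval: Gamma(15, 34.9) quantiles at 0.005 and 0.995.
Posterior mean ≈ 0.430, SD ≈ 0.111; a Normal approximation gives roughly [0.144, 0.716].
Exact: lower = 0.198; upper = 0.769.

[0.198, 0.769]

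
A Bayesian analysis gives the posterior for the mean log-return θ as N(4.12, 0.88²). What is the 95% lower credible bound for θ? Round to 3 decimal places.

2.673

Need L with P(θ ≥ L) = 0.95: L = 4.12 − z_{0.05}·0.88.
z = 1.645; L = 4.12 − 1.645 × 0.88 = 2.673.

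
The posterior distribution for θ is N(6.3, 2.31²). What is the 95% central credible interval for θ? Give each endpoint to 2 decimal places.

[1.77, 10.83]

The posterior is symmetric, so the 95% equal-tailed interval is θ = 6.3 ± z·2.31 with z = 1.960.
Half-width: 1.960 × 2.31 = 4.53.
6.3 − 4.53 = 1.77; 6.3 + 4.53 = 10.83.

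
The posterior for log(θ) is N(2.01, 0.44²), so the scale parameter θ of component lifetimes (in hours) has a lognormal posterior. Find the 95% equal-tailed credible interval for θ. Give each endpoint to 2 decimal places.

On the log scale the 95% interval is 2.01 ± 1.960 × 0.44 = [1.1476, 2.8724].
Exponentiate: [e^1.1476, e^2.8724] = [3.15, 17.68].

[3.15, 17.68]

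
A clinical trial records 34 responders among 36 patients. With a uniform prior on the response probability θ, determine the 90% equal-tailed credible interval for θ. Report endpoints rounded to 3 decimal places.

[0.839, 0.978]

Posterior: Beta(1+34, 1+2) = Beta(35, 3).
Equal-tailed 90% interval: the 0.05 and 0.95 quantiles of Beta(35, 3).
Posterior mean ≈ 0.921, SD ≈ 0.043; a Normal approximation gives roughly [0.850, 0.992].
Exact: F⁻¹(0.05) = 0.839; F⁻¹(0.95) = 0.978.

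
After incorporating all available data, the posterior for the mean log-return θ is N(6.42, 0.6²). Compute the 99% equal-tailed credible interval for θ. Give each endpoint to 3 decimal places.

[4.875, 7.965]

The posterior is symmetric, so the 99% equal-tailed interval is θ = 6.42 ± z·0.6 with z = 2.576.
Half-width: 2.576 × 0.6 = 1.545.
6.42 − 1.545 = 4.875; 6.42 + 1.545 = 7.965.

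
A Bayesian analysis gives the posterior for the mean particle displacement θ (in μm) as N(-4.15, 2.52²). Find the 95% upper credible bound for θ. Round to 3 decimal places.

Need U with P(θ ≤ U) = 0.95: U = -4.15 + z_{0.05}·2.52.
z = 1.645; U = -4.15 + 1.645 × 2.52 = -0.005.

-0.005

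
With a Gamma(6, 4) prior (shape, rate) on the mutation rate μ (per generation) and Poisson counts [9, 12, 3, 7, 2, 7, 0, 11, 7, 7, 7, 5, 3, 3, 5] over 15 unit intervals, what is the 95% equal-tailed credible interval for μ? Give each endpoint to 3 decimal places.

[3.998, 5.996]

Posterior: Gamma(6+88, 4+15) = Gamma(94, 19) (shape, rate).
Equal-tailed 95% interval: Gamma(94, 19) quantiles at 0.025 and 0.975.
Posterior mean ≈ 4.947, SD ≈ 0.510; a Normal approximation gives roughly [3.947, 5.948].
Exact: lower = 3.998; upper = 5.996.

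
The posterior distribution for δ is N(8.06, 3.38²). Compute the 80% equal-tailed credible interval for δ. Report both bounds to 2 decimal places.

The posterior is symmetric, so the 80% equal-tailed interval is δ = 8.06 ± z·3.38 with z = 1.282.
Half-width: 1.282 × 3.38 = 4.33.
8.06 − 4.33 = 3.73; 8.06 + 4.33 = 12.39.

[3.73, 12.39]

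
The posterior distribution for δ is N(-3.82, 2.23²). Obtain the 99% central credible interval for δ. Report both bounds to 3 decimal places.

[-9.564, 1.924]

The posterior is symmetric, so the 99% equal-tailed interval is δ = -3.82 ± z·2.23 with z = 2.576.
Half-width: 2.576 × 2.23 = 5.744.
-3.82 − 5.744 = -9.564; -3.82 + 5.744 = 1.924.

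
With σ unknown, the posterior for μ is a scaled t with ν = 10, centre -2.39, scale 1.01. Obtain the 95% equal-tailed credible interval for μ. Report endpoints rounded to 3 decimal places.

[-4.640, -0.140]

The t_10 distribution is symmetric; the 95% interval is -2.39 ± t·1.01 with t_{0.975,10} = 2.228.
Half-width: 2.228 × 1.01 = 2.250.
-2.39 − 2.250 = -4.640; -2.39 + 2.250 = -0.140.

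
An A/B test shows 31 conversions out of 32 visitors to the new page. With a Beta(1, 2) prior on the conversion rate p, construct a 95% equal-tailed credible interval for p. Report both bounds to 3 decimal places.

[0.803, 0.981]

Posterior: Beta(1+31, 2+1) = Beta(32, 3).
Equal-tailed 95% interval: the 0.025 and 0.975 quantiles of Beta(32, 3).
Posterior mean ≈ 0.914, SD ≈ 0.047; a Normal approximation gives roughly [0.823, 1.006].
Exact: F⁻¹(0.025) = 0.803; F⁻¹(0.975) = 0.981.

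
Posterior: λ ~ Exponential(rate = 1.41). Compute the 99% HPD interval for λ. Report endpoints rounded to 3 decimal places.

The exponential density is strictly decreasing on [0, ∞), so the HPD interval is anchored at 0: [0, q] with P(λ ≤ q) = 0.99.
q = −ln(1 − 0.99) / 1.41 = 4.6052 / 1.41 = 3.266.

[0.000, 3.266]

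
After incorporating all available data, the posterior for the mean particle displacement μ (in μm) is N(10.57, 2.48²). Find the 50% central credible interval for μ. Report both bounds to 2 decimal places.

[8.90, 12.24]

The posterior is symmetric, so the 50% equal-tailed interval is μ = 10.57 ± z·2.48 with z = 0.674.
Half-width: 0.674 × 2.48 = 1.67.
10.57 − 1.67 = 8.90; 10.57 + 1.67 = 12.24.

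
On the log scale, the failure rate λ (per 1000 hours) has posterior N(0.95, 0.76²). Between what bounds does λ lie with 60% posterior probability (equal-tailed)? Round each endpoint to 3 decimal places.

On the log scale the 60% interval is 0.95 ± 0.842 × 0.76 = [0.3104, 1.5896].
Exponentiate: [e^0.3104, e^1.5896] = [1.364, 4.902].

[1.364, 4.902]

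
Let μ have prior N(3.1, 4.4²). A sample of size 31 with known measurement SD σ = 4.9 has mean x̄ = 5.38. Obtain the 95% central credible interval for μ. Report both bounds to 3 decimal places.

Posterior precision = 1/4.4² + 31/4.9² = 0.0517 + 1.2911 = 1.3428, so posterior SD = 0.8630.
Posterior mean = (3.1/4.4² + 31·5.38/4.9²) / 1.3428 = 5.2923.
Interval: 5.2923 ± 1.960 × 0.8630 → [3.601, 6.984].

[3.601, 6.984]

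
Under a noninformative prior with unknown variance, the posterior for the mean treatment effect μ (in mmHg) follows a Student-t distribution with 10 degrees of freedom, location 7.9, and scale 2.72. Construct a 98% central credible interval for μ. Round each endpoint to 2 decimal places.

[0.38, 15.42]

The t_10 distribution is symmetric; the 98% interval is 7.9 ± t·2.72 with t_{0.99,10} = 2.764.
Half-width: 2.764 × 2.72 = 7.52.
7.9 − 7.52 = 0.38; 7.9 + 7.52 = 15.42.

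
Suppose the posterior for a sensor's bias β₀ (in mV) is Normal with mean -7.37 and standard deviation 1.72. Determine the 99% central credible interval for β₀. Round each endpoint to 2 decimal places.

[-11.80, -2.94]

The posterior is symmetric, so the 99% equal-tailed interval is β₀ = -7.37 ± z·1.72 with z = 2.576.
Half-width: 2.576 × 1.72 = 4.43.
-7.37 − 4.43 = -11.80; -7.37 + 4.43 = -2.94.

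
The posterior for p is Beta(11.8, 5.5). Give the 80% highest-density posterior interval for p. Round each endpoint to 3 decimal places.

[0.553, 0.833]

The posterior is unimodal and skewed, so the HPD interval has equal density at both endpoints and is the shortest 80% interval.
Solving f(0.553) = f(0.833) with F(0.833) − F(0.553) = 0.80 gives [0.553, 0.833].
For comparison, the equal-tailed interval is [0.536, 0.819]; the HPD is narrower and shifted toward the mode.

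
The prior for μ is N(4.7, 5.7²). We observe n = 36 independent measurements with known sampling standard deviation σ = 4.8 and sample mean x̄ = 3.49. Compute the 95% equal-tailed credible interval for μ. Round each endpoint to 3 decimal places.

Posterior precision = 1/5.7² + 36/4.8² = 0.0308 + 1.5625 = 1.5933, so posterior SD = 0.7922.
Posterior mean = (4.7/5.7² + 36·3.49/4.8²) / 1.5933 = 3.5134.
Interval: 3.5134 ± 1.960 × 0.7922 → [1.961, 5.066].

[1.961, 5.066]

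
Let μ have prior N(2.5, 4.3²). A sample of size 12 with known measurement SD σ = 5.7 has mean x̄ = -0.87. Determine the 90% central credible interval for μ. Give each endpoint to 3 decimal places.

[-2.967, 2.088]

Posterior precision = 1/4.3² + 12/5.7² = 0.0541 + 0.3693 = 0.4234, so posterior SD = 1.5368.
Posterior mean = (2.5/4.3² + 12·-0.87/5.7²) / 0.4234 = -0.4396.
Interval: -0.4396 ± 1.645 × 1.5368 → [-2.967, 2.088].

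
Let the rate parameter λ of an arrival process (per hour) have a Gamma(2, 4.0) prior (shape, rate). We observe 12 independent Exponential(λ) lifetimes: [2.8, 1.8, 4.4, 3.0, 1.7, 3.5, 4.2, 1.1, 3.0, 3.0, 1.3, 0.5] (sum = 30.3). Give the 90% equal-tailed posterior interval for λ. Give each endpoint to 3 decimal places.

[0.247, 0.603]

Posterior: Gamma(2+12, 4.0+30.3) = Gamma(14, 34.3) (shape, rate).
Equal-tailed 90% interval: Gamma(14, 34.3) quantiles at 0.05 and 0.95.
Posterior mean ≈ 0.408, SD ≈ 0.109; a Normal approximation gives roughly [0.229, 0.588].
Exact: lower = 0.247; upper = 0.603.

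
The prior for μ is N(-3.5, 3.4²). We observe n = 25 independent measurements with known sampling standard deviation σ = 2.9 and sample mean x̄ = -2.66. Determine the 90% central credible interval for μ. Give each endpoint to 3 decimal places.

Posterior precision = 1/3.4² + 25/2.9² = 0.0865 + 2.9727 = 3.0592, so posterior SD = 0.5717.
Posterior mean = (-3.5/3.4² + 25·-2.66/2.9²) / 3.0592 = -2.6838.
Interval: -2.6838 ± 1.645 × 0.5717 → [-3.624, -1.743].

[-3.624, -1.743]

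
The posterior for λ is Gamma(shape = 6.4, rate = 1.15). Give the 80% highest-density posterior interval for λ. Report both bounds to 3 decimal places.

[2.532, 7.837]

The posterior is unimodal and skewed, so the HPD interval has equal density at both endpoints and is the shortest 80% interval.
Solving f(2.532) = f(7.837) with F(7.837) − F(2.532) = 0.80 gives [2.532, 7.837].
For comparison, the equal-tailed interval is [2.997, 8.504]; the HPD is narrower and shifted toward the mode.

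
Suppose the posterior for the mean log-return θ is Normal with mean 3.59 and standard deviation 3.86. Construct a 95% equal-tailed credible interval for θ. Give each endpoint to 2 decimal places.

The posterior is symmetric, so the 95% equal-tailed interval is θ = 3.59 ± z·3.86 with z = 1.960.
Half-width: 1.960 × 3.86 = 7.57.
3.59 − 7.57 = -3.98; 3.59 + 7.57 = 11.16.

[-3.98, 11.16]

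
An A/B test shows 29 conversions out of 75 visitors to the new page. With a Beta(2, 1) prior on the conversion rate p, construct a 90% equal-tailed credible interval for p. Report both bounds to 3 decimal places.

[0.308, 0.490]

Posterior: Beta(2+29, 1+46) = Beta(31, 47).
Equal-tailed 90% interval: the 0.05 and 0.95 quantiles of Beta(31, 47).
Posterior mean ≈ 0.397, SD ≈ 0.055; a Normal approximation gives roughly [0.307, 0.488].
Exact: F⁻¹(0.05) = 0.308; F⁻¹(0.95) = 0.490.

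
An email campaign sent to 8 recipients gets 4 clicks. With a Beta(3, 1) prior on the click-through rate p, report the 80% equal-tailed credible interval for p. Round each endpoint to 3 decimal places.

Posterior: Beta(3+4, 1+4) = Beta(7, 5).
Equal-tailed 80% interval: the 0.1 and 0.9 quantiles of Beta(7, 5).
Posterior mean ≈ 0.583, SD ≈ 0.137; a Normal approximation gives roughly [0.408, 0.759].
Exact: F⁻¹(0.1) = 0.401; F⁻¹(0.9) = 0.759.

[0.401, 0.759]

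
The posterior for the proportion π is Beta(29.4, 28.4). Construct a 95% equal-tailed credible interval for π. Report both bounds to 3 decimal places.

Posterior: Beta(29.4, 28.4).
Equal-tailed 95% interval: the 0.025 and 0.975 quantiles of Beta(29.4, 28.4).
Posterior mean ≈ 0.509, SD ≈ 0.065; a Normal approximation gives roughly [0.381, 0.636].
Exact: F⁻¹(0.025) = 0.381; F⁻¹(0.975) = 0.636.

[0.381, 0.636]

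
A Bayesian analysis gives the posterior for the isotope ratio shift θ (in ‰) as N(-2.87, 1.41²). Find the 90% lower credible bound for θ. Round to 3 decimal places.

Need L with P(θ ≥ L) = 0.90: L = -2.87 − z_{0.1}·1.41.
z = 1.282; L = -2.87 − 1.282 × 1.41 = -4.677.

-4.677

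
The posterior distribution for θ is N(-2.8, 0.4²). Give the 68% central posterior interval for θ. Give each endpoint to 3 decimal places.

[-3.198, -2.402]

The posterior is symmetric, so the 68% equal-tailed interval is θ = -2.8 ± z·0.4 with z = 0.994.
Half-width: 0.994 × 0.4 = 0.398.
-2.8 − 0.398 = -3.198; -2.8 + 0.398 = -2.402.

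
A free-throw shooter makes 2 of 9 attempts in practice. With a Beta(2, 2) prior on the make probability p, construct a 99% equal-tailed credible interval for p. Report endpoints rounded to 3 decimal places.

Posterior: Beta(2+2, 2+7) = Beta(4, 9).
Equal-tailed 99% interval: the 0.005 and 0.995 quantiles of Beta(4, 9).
Posterior mean ≈ 0.308, SD ≈ 0.123; a Normal approximation gives roughly [-0.010, 0.625].
Exact: F⁻¹(0.005) = 0.062; F⁻¹(0.995) = 0.655.

[0.062, 0.655]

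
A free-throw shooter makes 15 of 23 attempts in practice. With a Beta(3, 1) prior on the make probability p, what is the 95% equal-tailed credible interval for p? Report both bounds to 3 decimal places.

Posterior: Beta(3+15, 1+8) = Beta(18, 9).
Equal-tailed 95% interval: the 0.025 and 0.975 quantiles of Beta(18, 9).
Posterior mean ≈ 0.667, SD ≈ 0.089; a Normal approximation gives roughly [0.492, 0.841].
Exact: F⁻¹(0.025) = 0.482; F⁻¹(0.975) = 0.828.

[0.482, 0.828]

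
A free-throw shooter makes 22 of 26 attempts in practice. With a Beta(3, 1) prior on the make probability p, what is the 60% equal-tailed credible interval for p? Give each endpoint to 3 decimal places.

Posterior: Beta(3+22, 1+4) = Beta(25, 5).
Equal-tailed 60% interval: the 0.2 and 0.8 quantiles of Beta(25, 5).
Posterior mean ≈ 0.833, SD ≈ 0.067; a Normal approximation gives roughly [0.777, 0.890].
Exact: F⁻¹(0.2) = 0.779; F⁻¹(0.8) = 0.892.

[0.779, 0.892]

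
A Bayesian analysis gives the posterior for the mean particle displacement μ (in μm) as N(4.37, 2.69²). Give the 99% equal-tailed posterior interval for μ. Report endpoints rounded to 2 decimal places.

[-2.56, 11.30]

The posterior is symmetric, so the 99% equal-tailed interval is μ = 4.37 ± z·2.69 with z = 2.576.
Half-width: 2.576 × 2.69 = 6.93.
4.37 − 6.93 = -2.56; 4.37 + 6.93 = 11.30.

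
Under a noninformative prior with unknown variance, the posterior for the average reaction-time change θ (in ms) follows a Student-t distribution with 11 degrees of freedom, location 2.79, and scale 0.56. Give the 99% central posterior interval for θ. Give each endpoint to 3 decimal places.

The t_11 distribution is symmetric; the 99% interval is 2.79 ± t·0.56 with t_{0.995,11} = 3.106.
Half-width: 3.106 × 0.56 = 1.739.
2.79 − 1.739 = 1.051; 2.79 + 1.739 = 4.529.

[1.051, 4.529]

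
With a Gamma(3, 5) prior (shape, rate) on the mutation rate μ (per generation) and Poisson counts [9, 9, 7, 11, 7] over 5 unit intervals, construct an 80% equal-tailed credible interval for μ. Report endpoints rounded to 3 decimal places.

Posterior: Gamma(3+43, 5+5) = Gamma(46, 10) (shape, rate).
Equal-tailed 80% interval: Gamma(46, 10) quantiles at 0.1 and 0.9.
Posterior mean ≈ 4.600, SD ≈ 0.678; a Normal approximation gives roughly [3.731, 5.469].
Exact: lower = 3.755; upper = 5.488.

[3.755, 5.488]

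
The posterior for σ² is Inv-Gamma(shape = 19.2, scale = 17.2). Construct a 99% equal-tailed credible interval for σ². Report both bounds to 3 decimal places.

Inverse-Gamma(19.2, 17.2) quantiles: F⁻¹(0.005) and F⁻¹(0.995).
Equivalently, 1/σ² ~ Gamma(19.2, rate = 17.2); invert its 0.995 and 0.005 quantiles.
Posterior mean ≈ 0.945, SD ≈ 0.228; a Normal approximation gives roughly [0.358, 1.532].
Exact: lower = 0.532; upper = 1.758.

[0.532, 1.758]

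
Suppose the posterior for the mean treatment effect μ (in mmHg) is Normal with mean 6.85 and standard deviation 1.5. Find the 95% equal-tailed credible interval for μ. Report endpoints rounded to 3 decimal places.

The posterior is symmetric, so the 95% equal-tailed interval is μ = 6.85 ± z·1.5 with z = 1.960.
Half-width: 1.960 × 1.5 = 2.940.
6.85 − 2.940 = 3.910; 6.85 + 2.940 = 9.790.

[3.910, 9.790]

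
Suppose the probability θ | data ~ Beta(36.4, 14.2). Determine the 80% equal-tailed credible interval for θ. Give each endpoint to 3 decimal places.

Posterior: Beta(36.4, 14.2).
Equal-tailed 80% interval: the 0.1 and 0.9 quantiles of Beta(36.4, 14.2).
Posterior mean ≈ 0.719, SD ≈ 0.063; a Normal approximation gives roughly [0.639, 0.800].
Exact: F⁻¹(0.1) = 0.637; F⁻¹(0.9) = 0.798.

[0.637, 0.798]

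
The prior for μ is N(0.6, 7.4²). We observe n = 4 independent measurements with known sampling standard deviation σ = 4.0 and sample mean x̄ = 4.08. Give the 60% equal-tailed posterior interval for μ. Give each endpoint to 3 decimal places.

[2.218, 5.468]

Posterior precision = 1/7.4² + 4/4.0² = 0.0183 + 0.2500 = 0.2683, so posterior SD = 1.9307.
Posterior mean = (0.6/7.4² + 4·4.08/4.0²) / 0.2683 = 3.8431.
Interval: 3.8431 ± 0.842 × 1.9307 → [2.218, 5.468].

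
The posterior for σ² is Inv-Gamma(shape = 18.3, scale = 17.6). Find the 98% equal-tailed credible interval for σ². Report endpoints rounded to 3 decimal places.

Inverse-Gamma(18.3, 17.6) quantiles: F⁻¹(0.01) and F⁻¹(0.99).
Equivalently, 1/σ² ~ Gamma(18.3, rate = 17.6); invert its 0.99 and 0.01 quantiles.
Posterior mean ≈ 1.017, SD ≈ 0.252; a Normal approximation gives roughly [0.431, 1.604].
Exact: lower = 0.593; upper = 1.790.

[0.593, 1.790]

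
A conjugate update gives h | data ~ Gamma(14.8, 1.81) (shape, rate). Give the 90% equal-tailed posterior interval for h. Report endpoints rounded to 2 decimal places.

Posterior: Gamma(shape 14.8, rate 1.81).
Equal-tailed 90% interval: Gamma(14.8, 1.81) quantiles at 0.05 and 0.95.
Posterior mean ≈ 8.18, SD ≈ 2.13; a Normal approximation gives roughly [4.68, 11.67].
Exact: lower = 5.02; upper = 11.96.

[5.02, 11.96]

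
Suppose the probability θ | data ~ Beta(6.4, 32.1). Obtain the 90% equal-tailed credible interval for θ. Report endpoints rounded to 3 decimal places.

Posterior: Beta(6.4, 32.1).
Equal-tailed 90% interval: the 0.05 and 0.95 quantiles of Beta(6.4, 32.1).
Posterior mean ≈ 0.166, SD ≈ 0.059; a Normal approximation gives roughly [0.069, 0.264].
Exact: F⁻¹(0.05) = 0.080; F⁻¹(0.95) = 0.273.

[0.080, 0.273]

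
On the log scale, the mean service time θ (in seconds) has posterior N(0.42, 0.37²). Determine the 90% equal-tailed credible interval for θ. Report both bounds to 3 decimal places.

[0.828, 2.797]

On the log scale the 90% interval is 0.42 ± 1.645 × 0.37 = [-0.1886, 1.0286].
Exponentiate: [e^-0.1886, e^1.0286] = [0.828, 2.797].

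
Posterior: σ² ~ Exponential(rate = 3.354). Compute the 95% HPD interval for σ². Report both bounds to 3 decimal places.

The exponential density is strictly decreasing on [0, ∞), so the HPD interval is anchored at 0: [0, q] with P(σ² ≤ q) = 0.95.
q = −ln(1 − 0.95) / 3.354 = 2.9957 / 3.354 = 0.893.

[0.000, 0.893]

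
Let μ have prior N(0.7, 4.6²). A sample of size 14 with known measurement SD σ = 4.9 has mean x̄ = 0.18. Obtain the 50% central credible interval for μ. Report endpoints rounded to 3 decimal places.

Posterior precision = 1/4.6² + 14/4.9² = 0.0473 + 0.5831 = 0.6303, so posterior SD = 1.2595.
Posterior mean = (0.7/4.6² + 14·0.18/4.9²) / 0.6303 = 0.2190.
Interval: 0.2190 ± 0.674 × 1.2595 → [-0.631, 1.069].

[-0.631, 1.069]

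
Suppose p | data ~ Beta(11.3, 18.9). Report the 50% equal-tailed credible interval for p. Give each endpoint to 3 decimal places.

[0.313, 0.432]

Posterior: Beta(11.3, 18.9).
Equal-tailed 50% interval: the 0.25 and 0.75 quantiles of Beta(11.3, 18.9).
Posterior mean ≈ 0.374, SD ≈ 0.087; a Normal approximation gives roughly [0.316, 0.433].
Exact: F⁻¹(0.25) = 0.313; F⁻¹(0.75) = 0.432.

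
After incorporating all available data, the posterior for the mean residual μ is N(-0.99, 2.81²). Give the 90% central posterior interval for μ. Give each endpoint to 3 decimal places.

[-5.612, 3.632]

The posterior is symmetric, so the 90% equal-tailed interval is μ = -0.99 ± z·2.81 with z = 1.645.
Half-width: 1.645 × 2.81 = 4.622.
-0.99 − 4.622 = -5.612; -0.99 + 4.622 = 3.632.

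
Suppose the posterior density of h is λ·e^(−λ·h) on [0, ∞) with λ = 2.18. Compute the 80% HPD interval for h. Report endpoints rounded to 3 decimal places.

The exponential density is strictly decreasing on [0, ∞), so the HPD interval is anchored at 0: [0, q] with P(h ≤ q) = 0.80.
q = −ln(1 − 0.80) / 2.18 = 1.6094 / 2.18 = 0.738.

[0.000, 0.738]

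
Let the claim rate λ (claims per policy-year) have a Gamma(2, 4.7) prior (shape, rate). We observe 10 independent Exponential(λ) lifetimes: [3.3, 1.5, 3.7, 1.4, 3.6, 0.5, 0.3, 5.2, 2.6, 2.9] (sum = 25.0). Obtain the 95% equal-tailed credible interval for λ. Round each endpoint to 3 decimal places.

Posterior: Gamma(2+10, 4.7+25.0) = Gamma(12, 29.7) (shape, rate).
Equal-tailed 95% interval: Gamma(12, 29.7) quantiles at 0.025 and 0.975.
Posterior mean ≈ 0.404, SD ≈ 0.117; a Normal approximation gives roughly [0.175, 0.633].
Exact: lower = 0.209; upper = 0.663.

[0.209, 0.663]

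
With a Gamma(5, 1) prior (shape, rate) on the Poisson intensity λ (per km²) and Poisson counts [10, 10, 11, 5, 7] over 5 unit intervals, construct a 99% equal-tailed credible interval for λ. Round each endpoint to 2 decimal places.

[5.34, 11.29]

Posterior: Gamma(5+43, 1+5) = Gamma(48, 6) (shape, rate).
Equal-tailed 99% interval: Gamma(48, 6) quantiles at 0.005 and 0.995.
Posterior mean ≈ 8.00, SD ≈ 1.15; a Normal approximation gives roughly [5.03, 10.97].
Exact: lower = 5.34; upper = 11.29.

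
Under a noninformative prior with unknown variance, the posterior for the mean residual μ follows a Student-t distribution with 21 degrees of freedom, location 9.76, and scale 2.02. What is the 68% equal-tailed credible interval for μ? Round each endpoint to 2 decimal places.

The t_21 distribution is symmetric; the 68% interval is 9.76 ± t·2.02 with t_{0.84,21} = 1.019.
Half-width: 1.019 × 2.02 = 2.06.
9.76 − 2.06 = 7.70; 9.76 + 2.06 = 11.82.

[7.70, 11.82]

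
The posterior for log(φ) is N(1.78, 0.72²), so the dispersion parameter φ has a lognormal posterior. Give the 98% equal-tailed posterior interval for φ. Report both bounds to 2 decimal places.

On the log scale the 98% interval is 1.78 ± 2.326 × 0.72 = [0.1050, 3.4550].
Exponentiate: [e^0.1050, e^3.4550] = [1.11, 31.66].

[1.11, 31.66]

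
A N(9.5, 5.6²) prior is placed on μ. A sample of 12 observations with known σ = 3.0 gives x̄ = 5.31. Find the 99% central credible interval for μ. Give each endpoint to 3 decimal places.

Posterior precision = 1/5.6² + 12/3.0² = 0.0319 + 1.3333 = 1.3652, so posterior SD = 0.8559.
Posterior mean = (9.5/5.6² + 12·5.31/3.0²) / 1.3652 = 5.4079.
Interval: 5.4079 ± 2.576 × 0.8559 → [3.203, 7.612].

[3.203, 7.612]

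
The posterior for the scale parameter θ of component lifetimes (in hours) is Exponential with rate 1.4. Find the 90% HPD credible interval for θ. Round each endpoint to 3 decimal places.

[0.000, 1.645]

The exponential density is strictly decreasing on [0, ∞), so the HPD interval is anchored at 0: [0, q] with P(θ ≤ q) = 0.90.
q = −ln(1 − 0.90) / 1.4 = 2.3026 / 1.4 = 1.645.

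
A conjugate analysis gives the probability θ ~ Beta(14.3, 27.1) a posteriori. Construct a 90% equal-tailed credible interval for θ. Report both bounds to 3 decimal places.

Posterior: Beta(14.3, 27.1).
Equal-tailed 90% interval: the 0.05 and 0.95 quantiles of Beta(14.3, 27.1).
Posterior mean ≈ 0.345, SD ≈ 0.073; a Normal approximation gives roughly [0.225, 0.466].
Exact: F⁻¹(0.05) = 0.230; F⁻¹(0.95) = 0.470.

[0.230, 0.470]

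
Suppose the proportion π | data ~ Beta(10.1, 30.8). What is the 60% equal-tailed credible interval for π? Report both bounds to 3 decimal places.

Posterior: Beta(10.1, 30.8).
Equal-tailed 60% interval: the 0.2 and 0.8 quantiles of Beta(10.1, 30.8).
Posterior mean ≈ 0.247, SD ≈ 0.067; a Normal approximation gives roughly [0.191, 0.303].
Exact: F⁻¹(0.2) = 0.189; F⁻¹(0.8) = 0.302.

[0.189, 0.302]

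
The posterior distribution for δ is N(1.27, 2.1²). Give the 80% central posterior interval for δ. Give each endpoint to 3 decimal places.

The posterior is symmetric, so the 80% equal-tailed interval is δ = 1.27 ± z·2.1 with z = 1.282.
Half-width: 1.282 × 2.1 = 2.691.
1.27 − 2.691 = -1.421; 1.27 + 2.691 = 3.961.

[-1.421, 3.961]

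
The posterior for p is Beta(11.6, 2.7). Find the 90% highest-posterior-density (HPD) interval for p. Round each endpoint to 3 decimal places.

[0.661, 0.969]

The posterior is unimodal and skewed, so the HPD interval has equal density at both endpoints and is the shortest 90% interval.
Solving f(0.661) = f(0.969) with F(0.969) − F(0.661) = 0.90 gives [0.661, 0.969].
For comparison, the equal-tailed interval is [0.624, 0.948]; the HPD is narrower and shifted toward the mode.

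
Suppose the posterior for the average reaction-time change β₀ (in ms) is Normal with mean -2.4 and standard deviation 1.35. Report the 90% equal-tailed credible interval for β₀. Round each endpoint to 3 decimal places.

The posterior is symmetric, so the 90% equal-tailed interval is β₀ = -2.4 ± z·1.35 with z = 1.645.
Half-width: 1.645 × 1.35 = 2.221.
-2.4 − 2.221 = -4.621; -2.4 + 2.221 = -0.179.

[-4.621, -0.179]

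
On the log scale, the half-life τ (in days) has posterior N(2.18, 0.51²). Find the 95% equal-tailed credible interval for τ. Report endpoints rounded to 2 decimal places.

On the log scale the 95% interval is 2.18 ± 1.960 × 0.51 = [1.1804, 3.1796].
Exponentiate: [e^1.1804, e^3.1796] = [3.26, 24.04].

[3.26, 24.04]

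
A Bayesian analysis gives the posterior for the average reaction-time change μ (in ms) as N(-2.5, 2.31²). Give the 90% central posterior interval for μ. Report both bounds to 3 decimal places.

The posterior is symmetric, so the 90% equal-tailed interval is μ = -2.5 ± z·2.31 with z = 1.645.
Half-width: 1.645 × 2.31 = 3.800.
-2.5 − 3.800 = -6.300; -2.5 + 3.800 = 1.300.

[-6.300, 1.300]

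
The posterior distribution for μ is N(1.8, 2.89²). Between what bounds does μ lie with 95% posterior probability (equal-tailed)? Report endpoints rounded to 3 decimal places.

The posterior is symmetric, so the 95% equal-tailed interval is μ = 1.8 ± z·2.89 with z = 1.960.
Half-width: 1.960 × 2.89 = 5.664.
1.8 − 5.664 = -3.864; 1.8 + 5.664 = 7.464.

[-3.864, 7.464]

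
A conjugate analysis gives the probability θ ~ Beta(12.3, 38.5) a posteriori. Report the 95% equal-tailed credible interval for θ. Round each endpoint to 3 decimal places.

Posterior: Beta(12.3, 38.5).
Equal-tailed 95% interval: the 0.025 and 0.975 quantiles of Beta(12.3, 38.5).
Posterior mean ≈ 0.242, SD ≈ 0.060; a Normal approximation gives roughly [0.125, 0.359].
Exact: F⁻¹(0.025) = 0.136; F⁻¹(0.975) = 0.368.

[0.136, 0.368]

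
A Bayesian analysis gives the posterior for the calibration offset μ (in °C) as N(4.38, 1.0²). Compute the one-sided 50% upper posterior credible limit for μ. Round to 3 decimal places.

Need U with P(μ ≤ U) = 0.50: U = 4.38 + z_{0.5}·1.0.
z = 0.000; U = 4.38 + 0.000 × 1.0 = 4.380.

4.380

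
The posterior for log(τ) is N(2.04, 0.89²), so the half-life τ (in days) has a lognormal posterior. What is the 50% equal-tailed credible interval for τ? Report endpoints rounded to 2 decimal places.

On the log scale the 50% interval is 2.04 ± 0.674 × 0.89 = [1.4397, 2.6403].
Exponentiate: [e^1.4397, e^2.6403] = [4.22, 14.02].

[4.22, 14.02]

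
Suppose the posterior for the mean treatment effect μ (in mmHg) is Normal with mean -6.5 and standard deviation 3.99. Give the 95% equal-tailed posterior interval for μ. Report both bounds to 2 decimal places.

[-14.32, 1.32]

The posterior is symmetric, so the 95% equal-tailed interval is μ = -6.5 ± z·3.99 with z = 1.960.
Half-width: 1.960 × 3.99 = 7.82.
-6.5 − 7.82 = -14.32; -6.5 + 7.82 = 1.32.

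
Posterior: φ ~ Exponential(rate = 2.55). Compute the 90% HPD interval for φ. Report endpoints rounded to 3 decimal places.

[0.000, 0.903]

The exponential density is strictly decreasing on [0, ∞), so the HPD interval is anchored at 0: [0, q] with P(φ ≤ q) = 0.90.
q = −ln(1 − 0.90) / 2.55 = 2.3026 / 2.55 = 0.903.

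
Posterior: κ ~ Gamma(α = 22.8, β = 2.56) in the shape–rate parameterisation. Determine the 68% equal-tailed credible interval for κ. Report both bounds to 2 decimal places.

[7.06, 10.75]

Posterior: Gamma(shape 22.8, rate 2.56).
Equal-tailed 68% interval: Gamma(22.8, 2.56) quantiles at 0.16 and 0.84.
Posterior mean ≈ 8.91, SD ≈ 1.87; a Normal approximation gives roughly [7.05, 10.76].
Exact: lower = 7.06; upper = 10.75.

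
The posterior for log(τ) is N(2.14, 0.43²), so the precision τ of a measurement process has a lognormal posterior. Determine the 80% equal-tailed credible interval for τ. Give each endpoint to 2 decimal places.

On the log scale the 80% interval is 2.14 ± 1.282 × 0.43 = [1.5889, 2.6911].
Exponentiate: [e^1.5889, e^2.6911] = [4.90, 14.75].

[4.90, 14.75]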